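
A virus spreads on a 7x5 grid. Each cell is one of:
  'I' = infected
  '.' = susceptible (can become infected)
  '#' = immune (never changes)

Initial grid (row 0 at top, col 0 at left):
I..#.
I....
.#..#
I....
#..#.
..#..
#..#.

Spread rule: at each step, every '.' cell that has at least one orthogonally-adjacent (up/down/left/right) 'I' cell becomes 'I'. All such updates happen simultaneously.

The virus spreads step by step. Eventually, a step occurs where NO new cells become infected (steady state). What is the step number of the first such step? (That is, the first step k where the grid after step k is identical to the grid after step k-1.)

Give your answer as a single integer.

Step 0 (initial): 3 infected
Step 1: +4 new -> 7 infected
Step 2: +4 new -> 11 infected
Step 3: +5 new -> 16 infected
Step 4: +5 new -> 21 infected
Step 5: +3 new -> 24 infected
Step 6: +1 new -> 25 infected
Step 7: +2 new -> 27 infected
Step 8: +0 new -> 27 infected

Answer: 8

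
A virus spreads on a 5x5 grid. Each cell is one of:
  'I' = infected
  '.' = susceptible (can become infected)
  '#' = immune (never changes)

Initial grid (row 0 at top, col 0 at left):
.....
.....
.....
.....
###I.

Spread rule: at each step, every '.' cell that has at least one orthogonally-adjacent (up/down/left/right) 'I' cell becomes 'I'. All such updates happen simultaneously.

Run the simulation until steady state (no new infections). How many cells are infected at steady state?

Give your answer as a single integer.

Step 0 (initial): 1 infected
Step 1: +2 new -> 3 infected
Step 2: +3 new -> 6 infected
Step 3: +4 new -> 10 infected
Step 4: +5 new -> 15 infected
Step 5: +4 new -> 19 infected
Step 6: +2 new -> 21 infected
Step 7: +1 new -> 22 infected
Step 8: +0 new -> 22 infected

Answer: 22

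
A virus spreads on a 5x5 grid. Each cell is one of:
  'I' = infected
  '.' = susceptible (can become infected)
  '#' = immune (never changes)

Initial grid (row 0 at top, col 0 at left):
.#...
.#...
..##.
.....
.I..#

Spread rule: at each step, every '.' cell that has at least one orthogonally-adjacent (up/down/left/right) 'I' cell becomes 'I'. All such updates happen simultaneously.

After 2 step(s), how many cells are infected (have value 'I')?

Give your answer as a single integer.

Answer: 8

Derivation:
Step 0 (initial): 1 infected
Step 1: +3 new -> 4 infected
Step 2: +4 new -> 8 infected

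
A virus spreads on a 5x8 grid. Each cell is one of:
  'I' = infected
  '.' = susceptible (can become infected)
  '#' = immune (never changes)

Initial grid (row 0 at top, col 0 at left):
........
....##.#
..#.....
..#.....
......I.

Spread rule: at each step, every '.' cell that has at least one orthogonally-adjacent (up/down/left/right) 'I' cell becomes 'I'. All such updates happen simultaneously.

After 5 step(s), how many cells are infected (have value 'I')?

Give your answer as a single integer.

Step 0 (initial): 1 infected
Step 1: +3 new -> 4 infected
Step 2: +4 new -> 8 infected
Step 3: +5 new -> 13 infected
Step 4: +4 new -> 17 infected
Step 5: +4 new -> 21 infected

Answer: 21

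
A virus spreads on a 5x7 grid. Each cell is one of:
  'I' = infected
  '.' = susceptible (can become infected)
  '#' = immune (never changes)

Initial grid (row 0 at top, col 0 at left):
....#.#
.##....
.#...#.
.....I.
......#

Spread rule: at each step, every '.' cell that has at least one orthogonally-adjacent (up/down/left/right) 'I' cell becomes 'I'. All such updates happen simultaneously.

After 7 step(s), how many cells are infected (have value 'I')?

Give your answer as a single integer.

Step 0 (initial): 1 infected
Step 1: +3 new -> 4 infected
Step 2: +4 new -> 8 infected
Step 3: +5 new -> 13 infected
Step 4: +5 new -> 18 infected
Step 5: +4 new -> 22 infected
Step 6: +3 new -> 25 infected
Step 7: +2 new -> 27 infected

Answer: 27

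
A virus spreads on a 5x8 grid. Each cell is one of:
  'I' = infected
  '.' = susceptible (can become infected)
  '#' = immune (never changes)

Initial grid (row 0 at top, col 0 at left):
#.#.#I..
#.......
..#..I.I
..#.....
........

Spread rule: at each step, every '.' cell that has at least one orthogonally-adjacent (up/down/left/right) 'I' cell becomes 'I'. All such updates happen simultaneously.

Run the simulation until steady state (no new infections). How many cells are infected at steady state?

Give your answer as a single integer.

Answer: 34

Derivation:
Step 0 (initial): 3 infected
Step 1: +7 new -> 10 infected
Step 2: +8 new -> 18 infected
Step 3: +4 new -> 22 infected
Step 4: +3 new -> 25 infected
Step 5: +2 new -> 27 infected
Step 6: +3 new -> 30 infected
Step 7: +3 new -> 33 infected
Step 8: +1 new -> 34 infected
Step 9: +0 new -> 34 infected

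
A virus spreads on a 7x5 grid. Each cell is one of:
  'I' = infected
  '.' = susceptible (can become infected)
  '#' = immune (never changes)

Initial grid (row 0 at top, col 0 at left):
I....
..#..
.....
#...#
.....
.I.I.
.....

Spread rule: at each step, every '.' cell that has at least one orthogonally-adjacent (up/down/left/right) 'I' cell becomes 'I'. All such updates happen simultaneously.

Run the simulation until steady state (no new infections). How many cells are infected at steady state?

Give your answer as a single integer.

Answer: 32

Derivation:
Step 0 (initial): 3 infected
Step 1: +9 new -> 12 infected
Step 2: +11 new -> 23 infected
Step 3: +4 new -> 27 infected
Step 4: +4 new -> 31 infected
Step 5: +1 new -> 32 infected
Step 6: +0 new -> 32 infected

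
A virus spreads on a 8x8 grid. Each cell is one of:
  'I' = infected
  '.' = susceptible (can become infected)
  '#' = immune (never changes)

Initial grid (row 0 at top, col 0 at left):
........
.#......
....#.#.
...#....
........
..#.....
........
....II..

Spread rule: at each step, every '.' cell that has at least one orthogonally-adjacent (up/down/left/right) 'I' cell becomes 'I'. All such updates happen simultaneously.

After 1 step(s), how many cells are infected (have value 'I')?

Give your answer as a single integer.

Step 0 (initial): 2 infected
Step 1: +4 new -> 6 infected

Answer: 6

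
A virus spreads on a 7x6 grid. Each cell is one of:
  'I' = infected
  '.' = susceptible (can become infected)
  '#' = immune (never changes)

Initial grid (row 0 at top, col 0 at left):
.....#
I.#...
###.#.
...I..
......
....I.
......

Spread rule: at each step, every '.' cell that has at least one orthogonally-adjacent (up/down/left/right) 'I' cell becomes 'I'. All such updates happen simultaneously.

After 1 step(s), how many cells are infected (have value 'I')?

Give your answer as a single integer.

Step 0 (initial): 3 infected
Step 1: +10 new -> 13 infected

Answer: 13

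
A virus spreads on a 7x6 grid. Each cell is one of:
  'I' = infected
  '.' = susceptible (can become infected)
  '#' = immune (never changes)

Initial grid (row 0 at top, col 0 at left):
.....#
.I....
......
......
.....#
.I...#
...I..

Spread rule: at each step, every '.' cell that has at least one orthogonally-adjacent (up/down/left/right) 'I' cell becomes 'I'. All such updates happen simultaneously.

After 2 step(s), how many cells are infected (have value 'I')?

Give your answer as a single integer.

Step 0 (initial): 3 infected
Step 1: +11 new -> 14 infected
Step 2: +12 new -> 26 infected

Answer: 26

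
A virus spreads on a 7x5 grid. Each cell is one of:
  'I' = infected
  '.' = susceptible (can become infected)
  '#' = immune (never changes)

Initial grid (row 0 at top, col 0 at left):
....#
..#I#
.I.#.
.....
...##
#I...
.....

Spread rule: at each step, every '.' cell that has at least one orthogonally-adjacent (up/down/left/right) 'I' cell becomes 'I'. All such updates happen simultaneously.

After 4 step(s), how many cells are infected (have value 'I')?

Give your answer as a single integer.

Answer: 27

Derivation:
Step 0 (initial): 3 infected
Step 1: +8 new -> 11 infected
Step 2: +10 new -> 21 infected
Step 3: +4 new -> 25 infected
Step 4: +2 new -> 27 infected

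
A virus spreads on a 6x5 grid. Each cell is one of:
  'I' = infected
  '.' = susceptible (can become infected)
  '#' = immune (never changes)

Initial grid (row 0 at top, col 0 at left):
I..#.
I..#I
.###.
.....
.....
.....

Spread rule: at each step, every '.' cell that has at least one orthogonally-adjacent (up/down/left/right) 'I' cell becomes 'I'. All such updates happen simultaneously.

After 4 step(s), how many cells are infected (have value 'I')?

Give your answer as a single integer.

Answer: 21

Derivation:
Step 0 (initial): 3 infected
Step 1: +5 new -> 8 infected
Step 2: +4 new -> 12 infected
Step 3: +4 new -> 16 infected
Step 4: +5 new -> 21 infected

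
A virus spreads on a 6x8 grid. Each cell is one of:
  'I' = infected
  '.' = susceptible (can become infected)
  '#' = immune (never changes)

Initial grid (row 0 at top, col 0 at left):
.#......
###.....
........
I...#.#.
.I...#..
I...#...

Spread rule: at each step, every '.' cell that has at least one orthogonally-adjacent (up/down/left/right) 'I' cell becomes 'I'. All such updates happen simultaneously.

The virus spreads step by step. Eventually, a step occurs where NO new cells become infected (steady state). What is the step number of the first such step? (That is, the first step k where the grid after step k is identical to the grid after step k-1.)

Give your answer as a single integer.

Step 0 (initial): 3 infected
Step 1: +5 new -> 8 infected
Step 2: +4 new -> 12 infected
Step 3: +4 new -> 16 infected
Step 4: +1 new -> 17 infected
Step 5: +2 new -> 19 infected
Step 6: +3 new -> 22 infected
Step 7: +5 new -> 27 infected
Step 8: +3 new -> 30 infected
Step 9: +3 new -> 33 infected
Step 10: +2 new -> 35 infected
Step 11: +2 new -> 37 infected
Step 12: +1 new -> 38 infected
Step 13: +1 new -> 39 infected
Step 14: +0 new -> 39 infected

Answer: 14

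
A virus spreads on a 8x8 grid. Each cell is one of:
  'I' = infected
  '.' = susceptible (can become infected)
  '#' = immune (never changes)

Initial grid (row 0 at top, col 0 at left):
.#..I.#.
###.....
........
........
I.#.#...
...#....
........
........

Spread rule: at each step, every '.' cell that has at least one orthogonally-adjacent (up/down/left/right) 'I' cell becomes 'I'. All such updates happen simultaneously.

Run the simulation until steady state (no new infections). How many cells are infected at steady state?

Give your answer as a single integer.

Answer: 55

Derivation:
Step 0 (initial): 2 infected
Step 1: +6 new -> 8 infected
Step 2: +8 new -> 16 infected
Step 3: +9 new -> 25 infected
Step 4: +7 new -> 32 infected
Step 5: +7 new -> 39 infected
Step 6: +5 new -> 44 infected
Step 7: +5 new -> 49 infected
Step 8: +3 new -> 52 infected
Step 9: +2 new -> 54 infected
Step 10: +1 new -> 55 infected
Step 11: +0 new -> 55 infected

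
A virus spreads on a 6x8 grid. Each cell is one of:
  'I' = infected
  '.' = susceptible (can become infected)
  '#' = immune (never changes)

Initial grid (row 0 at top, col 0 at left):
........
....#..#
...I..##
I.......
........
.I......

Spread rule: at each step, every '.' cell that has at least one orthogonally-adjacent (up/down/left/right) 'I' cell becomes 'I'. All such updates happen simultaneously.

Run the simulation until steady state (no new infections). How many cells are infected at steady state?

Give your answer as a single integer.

Answer: 44

Derivation:
Step 0 (initial): 3 infected
Step 1: +10 new -> 13 infected
Step 2: +10 new -> 23 infected
Step 3: +8 new -> 31 infected
Step 4: +6 new -> 37 infected
Step 5: +4 new -> 41 infected
Step 6: +3 new -> 44 infected
Step 7: +0 new -> 44 infected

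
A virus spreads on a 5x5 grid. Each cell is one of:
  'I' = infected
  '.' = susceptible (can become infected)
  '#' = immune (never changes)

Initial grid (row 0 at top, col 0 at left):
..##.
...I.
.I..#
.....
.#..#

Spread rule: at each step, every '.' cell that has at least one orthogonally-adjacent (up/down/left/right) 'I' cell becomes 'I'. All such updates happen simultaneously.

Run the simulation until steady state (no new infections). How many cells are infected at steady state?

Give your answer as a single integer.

Answer: 20

Derivation:
Step 0 (initial): 2 infected
Step 1: +7 new -> 9 infected
Step 2: +6 new -> 15 infected
Step 3: +5 new -> 20 infected
Step 4: +0 new -> 20 infected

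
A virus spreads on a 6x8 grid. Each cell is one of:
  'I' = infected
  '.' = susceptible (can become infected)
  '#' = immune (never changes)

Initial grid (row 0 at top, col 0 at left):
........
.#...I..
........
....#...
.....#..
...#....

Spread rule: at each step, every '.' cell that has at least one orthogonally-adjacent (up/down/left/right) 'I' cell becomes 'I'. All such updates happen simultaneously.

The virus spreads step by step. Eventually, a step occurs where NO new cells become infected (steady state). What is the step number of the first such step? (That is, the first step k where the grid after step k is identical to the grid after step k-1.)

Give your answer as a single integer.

Answer: 10

Derivation:
Step 0 (initial): 1 infected
Step 1: +4 new -> 5 infected
Step 2: +7 new -> 12 infected
Step 3: +6 new -> 18 infected
Step 4: +5 new -> 23 infected
Step 5: +6 new -> 29 infected
Step 6: +7 new -> 36 infected
Step 7: +5 new -> 41 infected
Step 8: +2 new -> 43 infected
Step 9: +1 new -> 44 infected
Step 10: +0 new -> 44 infected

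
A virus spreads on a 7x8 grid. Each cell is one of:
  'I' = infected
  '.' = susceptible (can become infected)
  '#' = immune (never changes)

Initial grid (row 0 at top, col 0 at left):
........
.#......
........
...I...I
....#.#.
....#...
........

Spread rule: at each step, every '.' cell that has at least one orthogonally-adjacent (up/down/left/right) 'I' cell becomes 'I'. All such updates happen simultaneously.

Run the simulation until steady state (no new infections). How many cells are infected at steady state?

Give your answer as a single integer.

Step 0 (initial): 2 infected
Step 1: +7 new -> 9 infected
Step 2: +10 new -> 19 infected
Step 3: +14 new -> 33 infected
Step 4: +11 new -> 44 infected
Step 5: +6 new -> 50 infected
Step 6: +2 new -> 52 infected
Step 7: +0 new -> 52 infected

Answer: 52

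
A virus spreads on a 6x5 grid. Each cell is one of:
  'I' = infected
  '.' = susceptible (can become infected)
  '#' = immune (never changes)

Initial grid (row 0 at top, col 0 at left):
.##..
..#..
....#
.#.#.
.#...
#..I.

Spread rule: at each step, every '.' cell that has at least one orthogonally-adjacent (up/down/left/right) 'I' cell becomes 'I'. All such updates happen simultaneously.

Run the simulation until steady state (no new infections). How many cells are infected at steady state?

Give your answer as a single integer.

Step 0 (initial): 1 infected
Step 1: +3 new -> 4 infected
Step 2: +3 new -> 7 infected
Step 3: +2 new -> 9 infected
Step 4: +1 new -> 10 infected
Step 5: +2 new -> 12 infected
Step 6: +3 new -> 15 infected
Step 7: +4 new -> 19 infected
Step 8: +3 new -> 22 infected
Step 9: +0 new -> 22 infected

Answer: 22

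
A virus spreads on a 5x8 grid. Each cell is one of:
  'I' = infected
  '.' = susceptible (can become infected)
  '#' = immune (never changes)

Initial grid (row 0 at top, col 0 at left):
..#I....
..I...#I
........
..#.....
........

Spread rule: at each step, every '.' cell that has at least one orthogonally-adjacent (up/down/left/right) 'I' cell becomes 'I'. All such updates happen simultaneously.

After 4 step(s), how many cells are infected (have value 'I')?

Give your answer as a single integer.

Answer: 33

Derivation:
Step 0 (initial): 3 infected
Step 1: +6 new -> 9 infected
Step 2: +9 new -> 18 infected
Step 3: +9 new -> 27 infected
Step 4: +6 new -> 33 infected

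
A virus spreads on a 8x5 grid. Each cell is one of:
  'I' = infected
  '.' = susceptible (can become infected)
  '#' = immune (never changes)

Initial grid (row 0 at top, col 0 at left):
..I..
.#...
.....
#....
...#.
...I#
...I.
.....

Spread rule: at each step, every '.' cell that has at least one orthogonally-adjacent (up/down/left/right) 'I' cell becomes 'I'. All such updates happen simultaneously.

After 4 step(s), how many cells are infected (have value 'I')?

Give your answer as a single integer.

Step 0 (initial): 3 infected
Step 1: +7 new -> 10 infected
Step 2: +9 new -> 19 infected
Step 3: +9 new -> 28 infected
Step 4: +6 new -> 34 infected

Answer: 34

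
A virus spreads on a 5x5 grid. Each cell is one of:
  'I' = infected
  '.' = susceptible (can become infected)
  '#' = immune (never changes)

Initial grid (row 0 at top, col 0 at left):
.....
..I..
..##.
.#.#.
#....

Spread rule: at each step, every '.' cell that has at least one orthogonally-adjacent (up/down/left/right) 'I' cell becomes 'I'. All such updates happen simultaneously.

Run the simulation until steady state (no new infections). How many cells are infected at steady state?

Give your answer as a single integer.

Answer: 20

Derivation:
Step 0 (initial): 1 infected
Step 1: +3 new -> 4 infected
Step 2: +5 new -> 9 infected
Step 3: +4 new -> 13 infected
Step 4: +2 new -> 15 infected
Step 5: +1 new -> 16 infected
Step 6: +1 new -> 17 infected
Step 7: +1 new -> 18 infected
Step 8: +2 new -> 20 infected
Step 9: +0 new -> 20 infected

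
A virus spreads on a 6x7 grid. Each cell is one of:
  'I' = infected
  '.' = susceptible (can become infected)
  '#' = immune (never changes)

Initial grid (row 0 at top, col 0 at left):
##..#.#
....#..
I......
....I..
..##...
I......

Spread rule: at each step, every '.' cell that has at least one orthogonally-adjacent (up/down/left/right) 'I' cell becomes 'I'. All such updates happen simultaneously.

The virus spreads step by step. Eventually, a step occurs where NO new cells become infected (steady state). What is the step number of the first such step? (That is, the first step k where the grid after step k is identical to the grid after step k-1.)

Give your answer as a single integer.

Step 0 (initial): 3 infected
Step 1: +9 new -> 12 infected
Step 2: +11 new -> 23 infected
Step 3: +7 new -> 30 infected
Step 4: +5 new -> 35 infected
Step 5: +0 new -> 35 infected

Answer: 5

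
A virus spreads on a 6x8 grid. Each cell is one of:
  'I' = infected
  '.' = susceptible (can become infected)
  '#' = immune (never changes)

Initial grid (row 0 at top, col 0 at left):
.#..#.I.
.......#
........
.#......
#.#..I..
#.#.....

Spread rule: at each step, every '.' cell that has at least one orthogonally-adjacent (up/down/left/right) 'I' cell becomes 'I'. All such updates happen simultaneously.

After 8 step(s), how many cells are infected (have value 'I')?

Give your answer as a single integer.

Step 0 (initial): 2 infected
Step 1: +7 new -> 9 infected
Step 2: +9 new -> 18 infected
Step 3: +7 new -> 25 infected
Step 4: +3 new -> 28 infected
Step 5: +3 new -> 31 infected
Step 6: +3 new -> 34 infected
Step 7: +2 new -> 36 infected
Step 8: +2 new -> 38 infected

Answer: 38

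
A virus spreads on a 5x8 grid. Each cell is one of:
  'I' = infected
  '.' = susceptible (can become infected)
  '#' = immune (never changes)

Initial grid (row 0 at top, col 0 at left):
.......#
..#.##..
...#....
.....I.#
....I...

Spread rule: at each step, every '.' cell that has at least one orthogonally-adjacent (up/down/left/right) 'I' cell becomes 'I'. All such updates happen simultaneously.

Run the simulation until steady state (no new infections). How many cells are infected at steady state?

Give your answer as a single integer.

Step 0 (initial): 2 infected
Step 1: +5 new -> 7 infected
Step 2: +5 new -> 12 infected
Step 3: +5 new -> 17 infected
Step 4: +5 new -> 22 infected
Step 5: +3 new -> 25 infected
Step 6: +3 new -> 28 infected
Step 7: +3 new -> 31 infected
Step 8: +3 new -> 34 infected
Step 9: +0 new -> 34 infected

Answer: 34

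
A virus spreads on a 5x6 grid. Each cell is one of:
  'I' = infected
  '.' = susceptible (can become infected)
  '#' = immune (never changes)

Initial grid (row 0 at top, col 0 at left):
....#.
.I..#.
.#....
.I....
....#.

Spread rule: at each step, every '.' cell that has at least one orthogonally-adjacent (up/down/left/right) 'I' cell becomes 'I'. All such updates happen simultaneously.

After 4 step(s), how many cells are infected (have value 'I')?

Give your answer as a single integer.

Step 0 (initial): 2 infected
Step 1: +6 new -> 8 infected
Step 2: +8 new -> 16 infected
Step 3: +4 new -> 20 infected
Step 4: +2 new -> 22 infected

Answer: 22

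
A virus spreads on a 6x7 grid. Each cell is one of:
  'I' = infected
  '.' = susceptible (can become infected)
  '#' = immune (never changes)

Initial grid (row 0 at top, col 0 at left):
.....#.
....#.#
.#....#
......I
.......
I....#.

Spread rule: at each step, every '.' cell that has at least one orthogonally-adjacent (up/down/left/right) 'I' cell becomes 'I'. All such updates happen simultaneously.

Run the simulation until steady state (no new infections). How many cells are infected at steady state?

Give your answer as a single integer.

Step 0 (initial): 2 infected
Step 1: +4 new -> 6 infected
Step 2: +7 new -> 13 infected
Step 3: +8 new -> 21 infected
Step 4: +5 new -> 26 infected
Step 5: +4 new -> 30 infected
Step 6: +3 new -> 33 infected
Step 7: +2 new -> 35 infected
Step 8: +0 new -> 35 infected

Answer: 35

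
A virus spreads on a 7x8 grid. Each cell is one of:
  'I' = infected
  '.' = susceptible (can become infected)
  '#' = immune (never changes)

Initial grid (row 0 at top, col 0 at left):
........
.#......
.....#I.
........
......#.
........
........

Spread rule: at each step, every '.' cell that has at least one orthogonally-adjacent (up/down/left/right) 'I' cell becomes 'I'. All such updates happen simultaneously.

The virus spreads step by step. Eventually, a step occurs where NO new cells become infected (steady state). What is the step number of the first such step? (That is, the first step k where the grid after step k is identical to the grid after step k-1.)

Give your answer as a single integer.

Step 0 (initial): 1 infected
Step 1: +3 new -> 4 infected
Step 2: +5 new -> 9 infected
Step 3: +6 new -> 15 infected
Step 4: +7 new -> 22 infected
Step 5: +9 new -> 31 infected
Step 6: +7 new -> 38 infected
Step 7: +6 new -> 44 infected
Step 8: +5 new -> 49 infected
Step 9: +3 new -> 52 infected
Step 10: +1 new -> 53 infected
Step 11: +0 new -> 53 infected

Answer: 11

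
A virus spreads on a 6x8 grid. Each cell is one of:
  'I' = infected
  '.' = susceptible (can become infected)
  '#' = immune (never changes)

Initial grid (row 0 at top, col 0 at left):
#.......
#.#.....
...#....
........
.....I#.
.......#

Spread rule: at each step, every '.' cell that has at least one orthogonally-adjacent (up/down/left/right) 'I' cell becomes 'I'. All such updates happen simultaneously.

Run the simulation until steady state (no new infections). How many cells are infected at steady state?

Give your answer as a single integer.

Step 0 (initial): 1 infected
Step 1: +3 new -> 4 infected
Step 2: +6 new -> 10 infected
Step 3: +7 new -> 17 infected
Step 4: +8 new -> 25 infected
Step 5: +8 new -> 33 infected
Step 6: +5 new -> 38 infected
Step 7: +3 new -> 41 infected
Step 8: +1 new -> 42 infected
Step 9: +0 new -> 42 infected

Answer: 42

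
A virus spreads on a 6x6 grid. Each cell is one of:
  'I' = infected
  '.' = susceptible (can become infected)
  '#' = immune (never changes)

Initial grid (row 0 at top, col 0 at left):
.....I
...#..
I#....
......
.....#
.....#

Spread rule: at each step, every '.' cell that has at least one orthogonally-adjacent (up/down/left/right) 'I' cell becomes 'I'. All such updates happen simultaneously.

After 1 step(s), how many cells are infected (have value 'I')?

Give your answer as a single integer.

Step 0 (initial): 2 infected
Step 1: +4 new -> 6 infected

Answer: 6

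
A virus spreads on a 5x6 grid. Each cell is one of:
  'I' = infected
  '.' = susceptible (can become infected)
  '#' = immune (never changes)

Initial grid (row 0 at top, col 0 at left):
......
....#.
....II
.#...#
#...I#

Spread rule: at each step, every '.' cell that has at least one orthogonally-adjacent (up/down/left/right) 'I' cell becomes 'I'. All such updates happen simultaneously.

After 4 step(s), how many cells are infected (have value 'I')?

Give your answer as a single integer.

Step 0 (initial): 3 infected
Step 1: +4 new -> 7 infected
Step 2: +5 new -> 12 infected
Step 3: +6 new -> 18 infected
Step 4: +3 new -> 21 infected

Answer: 21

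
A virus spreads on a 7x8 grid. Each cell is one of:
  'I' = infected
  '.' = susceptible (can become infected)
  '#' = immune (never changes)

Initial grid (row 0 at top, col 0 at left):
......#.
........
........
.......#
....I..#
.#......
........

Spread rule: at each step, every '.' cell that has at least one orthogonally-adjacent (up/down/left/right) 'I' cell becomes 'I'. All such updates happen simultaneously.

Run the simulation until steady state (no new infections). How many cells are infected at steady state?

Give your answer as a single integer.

Answer: 52

Derivation:
Step 0 (initial): 1 infected
Step 1: +4 new -> 5 infected
Step 2: +8 new -> 13 infected
Step 3: +10 new -> 23 infected
Step 4: +10 new -> 33 infected
Step 5: +10 new -> 43 infected
Step 6: +5 new -> 48 infected
Step 7: +3 new -> 51 infected
Step 8: +1 new -> 52 infected
Step 9: +0 new -> 52 infected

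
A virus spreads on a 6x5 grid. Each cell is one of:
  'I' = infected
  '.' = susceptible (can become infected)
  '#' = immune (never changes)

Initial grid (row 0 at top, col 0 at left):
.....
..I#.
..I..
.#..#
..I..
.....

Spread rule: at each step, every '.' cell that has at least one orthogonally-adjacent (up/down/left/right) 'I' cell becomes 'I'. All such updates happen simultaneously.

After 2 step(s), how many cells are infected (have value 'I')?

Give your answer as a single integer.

Step 0 (initial): 3 infected
Step 1: +8 new -> 11 infected
Step 2: +10 new -> 21 infected

Answer: 21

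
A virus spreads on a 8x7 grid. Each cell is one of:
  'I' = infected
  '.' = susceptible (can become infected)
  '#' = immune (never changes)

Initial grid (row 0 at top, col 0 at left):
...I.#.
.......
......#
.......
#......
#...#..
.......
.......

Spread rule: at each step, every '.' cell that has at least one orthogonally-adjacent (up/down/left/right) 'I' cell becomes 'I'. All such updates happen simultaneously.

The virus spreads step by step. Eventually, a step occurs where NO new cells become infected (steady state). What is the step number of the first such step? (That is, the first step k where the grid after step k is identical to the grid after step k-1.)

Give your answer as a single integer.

Step 0 (initial): 1 infected
Step 1: +3 new -> 4 infected
Step 2: +4 new -> 8 infected
Step 3: +6 new -> 14 infected
Step 4: +7 new -> 21 infected
Step 5: +7 new -> 28 infected
Step 6: +6 new -> 34 infected
Step 7: +6 new -> 40 infected
Step 8: +5 new -> 45 infected
Step 9: +4 new -> 49 infected
Step 10: +2 new -> 51 infected
Step 11: +0 new -> 51 infected

Answer: 11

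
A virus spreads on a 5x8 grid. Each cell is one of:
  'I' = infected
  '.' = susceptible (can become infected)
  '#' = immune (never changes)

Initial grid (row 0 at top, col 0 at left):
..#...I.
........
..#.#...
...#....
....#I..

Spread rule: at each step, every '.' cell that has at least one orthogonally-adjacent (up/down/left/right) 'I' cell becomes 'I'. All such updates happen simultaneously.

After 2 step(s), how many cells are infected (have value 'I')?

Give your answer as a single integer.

Step 0 (initial): 2 infected
Step 1: +5 new -> 7 infected
Step 2: +8 new -> 15 infected

Answer: 15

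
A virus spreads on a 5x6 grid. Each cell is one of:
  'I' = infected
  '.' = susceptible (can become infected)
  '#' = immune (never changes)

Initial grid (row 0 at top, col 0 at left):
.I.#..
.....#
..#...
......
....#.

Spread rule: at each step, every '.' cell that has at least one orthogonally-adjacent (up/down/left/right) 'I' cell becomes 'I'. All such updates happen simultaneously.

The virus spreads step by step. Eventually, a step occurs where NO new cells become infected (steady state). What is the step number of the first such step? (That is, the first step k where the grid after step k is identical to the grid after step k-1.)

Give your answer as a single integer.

Step 0 (initial): 1 infected
Step 1: +3 new -> 4 infected
Step 2: +3 new -> 7 infected
Step 3: +3 new -> 10 infected
Step 4: +5 new -> 15 infected
Step 5: +5 new -> 20 infected
Step 6: +4 new -> 24 infected
Step 7: +1 new -> 25 infected
Step 8: +1 new -> 26 infected
Step 9: +0 new -> 26 infected

Answer: 9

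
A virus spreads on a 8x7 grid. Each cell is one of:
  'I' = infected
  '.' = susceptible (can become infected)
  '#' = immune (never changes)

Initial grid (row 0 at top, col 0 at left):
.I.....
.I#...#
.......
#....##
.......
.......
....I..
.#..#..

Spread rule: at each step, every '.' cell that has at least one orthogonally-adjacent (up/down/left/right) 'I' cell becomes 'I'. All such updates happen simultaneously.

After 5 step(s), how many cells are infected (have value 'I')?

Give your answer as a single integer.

Step 0 (initial): 3 infected
Step 1: +7 new -> 10 infected
Step 2: +11 new -> 21 infected
Step 3: +13 new -> 34 infected
Step 4: +9 new -> 43 infected
Step 5: +5 new -> 48 infected

Answer: 48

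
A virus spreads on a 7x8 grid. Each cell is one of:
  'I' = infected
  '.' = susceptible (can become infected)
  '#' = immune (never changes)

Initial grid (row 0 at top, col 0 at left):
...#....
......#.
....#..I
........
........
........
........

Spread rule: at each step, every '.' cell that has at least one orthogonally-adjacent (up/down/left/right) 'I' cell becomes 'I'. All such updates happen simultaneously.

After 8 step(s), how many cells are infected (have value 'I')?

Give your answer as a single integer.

Step 0 (initial): 1 infected
Step 1: +3 new -> 4 infected
Step 2: +4 new -> 8 infected
Step 3: +5 new -> 13 infected
Step 4: +6 new -> 19 infected
Step 5: +6 new -> 25 infected
Step 6: +6 new -> 31 infected
Step 7: +7 new -> 38 infected
Step 8: +7 new -> 45 infected

Answer: 45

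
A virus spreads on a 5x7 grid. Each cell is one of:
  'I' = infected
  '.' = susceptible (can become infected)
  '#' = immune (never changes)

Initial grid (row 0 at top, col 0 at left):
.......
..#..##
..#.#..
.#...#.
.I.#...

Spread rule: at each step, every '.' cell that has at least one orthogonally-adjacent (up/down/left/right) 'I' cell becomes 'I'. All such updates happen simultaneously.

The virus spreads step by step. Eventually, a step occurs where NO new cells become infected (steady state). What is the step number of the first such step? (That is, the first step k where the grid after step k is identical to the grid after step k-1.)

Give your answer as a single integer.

Step 0 (initial): 1 infected
Step 1: +2 new -> 3 infected
Step 2: +2 new -> 5 infected
Step 3: +2 new -> 7 infected
Step 4: +4 new -> 11 infected
Step 5: +4 new -> 15 infected
Step 6: +4 new -> 19 infected
Step 7: +3 new -> 22 infected
Step 8: +2 new -> 24 infected
Step 9: +2 new -> 26 infected
Step 10: +1 new -> 27 infected
Step 11: +0 new -> 27 infected

Answer: 11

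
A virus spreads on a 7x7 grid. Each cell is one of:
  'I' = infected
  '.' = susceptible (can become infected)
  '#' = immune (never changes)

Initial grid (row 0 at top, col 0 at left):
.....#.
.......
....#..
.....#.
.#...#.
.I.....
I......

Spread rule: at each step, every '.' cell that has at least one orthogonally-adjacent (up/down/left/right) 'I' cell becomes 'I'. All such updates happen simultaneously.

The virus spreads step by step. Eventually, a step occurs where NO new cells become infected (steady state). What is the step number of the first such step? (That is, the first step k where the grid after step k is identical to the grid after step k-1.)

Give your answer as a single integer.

Step 0 (initial): 2 infected
Step 1: +3 new -> 5 infected
Step 2: +4 new -> 9 infected
Step 3: +5 new -> 14 infected
Step 4: +7 new -> 21 infected
Step 5: +7 new -> 28 infected
Step 6: +6 new -> 34 infected
Step 7: +4 new -> 38 infected
Step 8: +3 new -> 41 infected
Step 9: +2 new -> 43 infected
Step 10: +1 new -> 44 infected
Step 11: +0 new -> 44 infected

Answer: 11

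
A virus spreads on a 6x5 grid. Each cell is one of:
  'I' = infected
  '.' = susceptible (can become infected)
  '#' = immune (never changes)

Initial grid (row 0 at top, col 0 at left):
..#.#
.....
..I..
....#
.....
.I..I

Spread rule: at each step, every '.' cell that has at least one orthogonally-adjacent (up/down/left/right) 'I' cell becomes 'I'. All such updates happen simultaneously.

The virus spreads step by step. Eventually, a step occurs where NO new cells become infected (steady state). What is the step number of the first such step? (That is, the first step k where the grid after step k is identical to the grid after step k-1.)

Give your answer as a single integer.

Step 0 (initial): 3 infected
Step 1: +9 new -> 12 infected
Step 2: +9 new -> 21 infected
Step 3: +5 new -> 26 infected
Step 4: +1 new -> 27 infected
Step 5: +0 new -> 27 infected

Answer: 5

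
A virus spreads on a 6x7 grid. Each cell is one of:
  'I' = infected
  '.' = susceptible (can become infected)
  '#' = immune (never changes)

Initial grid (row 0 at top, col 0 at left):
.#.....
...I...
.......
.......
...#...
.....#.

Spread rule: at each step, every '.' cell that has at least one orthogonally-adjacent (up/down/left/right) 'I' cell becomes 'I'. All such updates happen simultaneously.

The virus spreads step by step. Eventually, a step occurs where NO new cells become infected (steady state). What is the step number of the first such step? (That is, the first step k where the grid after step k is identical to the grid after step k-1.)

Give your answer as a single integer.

Step 0 (initial): 1 infected
Step 1: +4 new -> 5 infected
Step 2: +7 new -> 12 infected
Step 3: +7 new -> 19 infected
Step 4: +8 new -> 27 infected
Step 5: +6 new -> 33 infected
Step 6: +4 new -> 37 infected
Step 7: +2 new -> 39 infected
Step 8: +0 new -> 39 infected

Answer: 8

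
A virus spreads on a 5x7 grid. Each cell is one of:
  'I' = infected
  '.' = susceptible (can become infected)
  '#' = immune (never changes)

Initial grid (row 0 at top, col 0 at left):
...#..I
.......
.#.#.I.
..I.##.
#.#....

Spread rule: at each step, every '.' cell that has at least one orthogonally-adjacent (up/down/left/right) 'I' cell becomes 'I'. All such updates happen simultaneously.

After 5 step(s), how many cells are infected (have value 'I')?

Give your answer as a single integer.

Answer: 28

Derivation:
Step 0 (initial): 3 infected
Step 1: +8 new -> 11 infected
Step 2: +7 new -> 18 infected
Step 3: +6 new -> 24 infected
Step 4: +3 new -> 27 infected
Step 5: +1 new -> 28 infected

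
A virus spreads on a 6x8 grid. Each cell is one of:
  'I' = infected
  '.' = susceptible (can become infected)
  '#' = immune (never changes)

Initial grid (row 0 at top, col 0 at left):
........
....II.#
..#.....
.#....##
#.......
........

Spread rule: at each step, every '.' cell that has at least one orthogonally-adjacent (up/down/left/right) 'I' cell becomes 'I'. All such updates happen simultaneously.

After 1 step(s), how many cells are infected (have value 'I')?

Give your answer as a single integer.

Step 0 (initial): 2 infected
Step 1: +6 new -> 8 infected

Answer: 8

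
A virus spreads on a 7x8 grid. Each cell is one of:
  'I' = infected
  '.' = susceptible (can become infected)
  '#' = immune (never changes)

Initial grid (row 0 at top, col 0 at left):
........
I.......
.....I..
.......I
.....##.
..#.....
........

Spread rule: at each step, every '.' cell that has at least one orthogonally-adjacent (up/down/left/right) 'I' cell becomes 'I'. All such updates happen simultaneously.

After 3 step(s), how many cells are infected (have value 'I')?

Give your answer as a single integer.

Answer: 36

Derivation:
Step 0 (initial): 3 infected
Step 1: +10 new -> 13 infected
Step 2: +11 new -> 24 infected
Step 3: +12 new -> 36 infected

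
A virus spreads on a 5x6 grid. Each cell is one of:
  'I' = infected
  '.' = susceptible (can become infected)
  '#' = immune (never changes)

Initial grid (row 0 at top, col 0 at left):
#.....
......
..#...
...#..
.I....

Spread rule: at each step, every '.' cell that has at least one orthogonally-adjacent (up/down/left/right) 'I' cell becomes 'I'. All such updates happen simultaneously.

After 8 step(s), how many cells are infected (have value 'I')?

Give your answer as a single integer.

Answer: 27

Derivation:
Step 0 (initial): 1 infected
Step 1: +3 new -> 4 infected
Step 2: +4 new -> 8 infected
Step 3: +3 new -> 11 infected
Step 4: +5 new -> 16 infected
Step 5: +4 new -> 20 infected
Step 6: +4 new -> 24 infected
Step 7: +2 new -> 26 infected
Step 8: +1 new -> 27 infected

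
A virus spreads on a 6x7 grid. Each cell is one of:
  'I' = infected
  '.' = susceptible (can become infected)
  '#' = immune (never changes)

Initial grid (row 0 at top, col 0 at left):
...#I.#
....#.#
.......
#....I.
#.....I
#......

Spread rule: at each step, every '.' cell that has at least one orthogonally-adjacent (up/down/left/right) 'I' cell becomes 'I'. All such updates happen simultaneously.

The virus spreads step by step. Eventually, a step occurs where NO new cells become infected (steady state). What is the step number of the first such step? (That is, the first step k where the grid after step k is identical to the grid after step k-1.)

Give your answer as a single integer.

Answer: 9

Derivation:
Step 0 (initial): 3 infected
Step 1: +6 new -> 9 infected
Step 2: +6 new -> 15 infected
Step 3: +4 new -> 19 infected
Step 4: +5 new -> 24 infected
Step 5: +4 new -> 28 infected
Step 6: +4 new -> 32 infected
Step 7: +2 new -> 34 infected
Step 8: +1 new -> 35 infected
Step 9: +0 new -> 35 infected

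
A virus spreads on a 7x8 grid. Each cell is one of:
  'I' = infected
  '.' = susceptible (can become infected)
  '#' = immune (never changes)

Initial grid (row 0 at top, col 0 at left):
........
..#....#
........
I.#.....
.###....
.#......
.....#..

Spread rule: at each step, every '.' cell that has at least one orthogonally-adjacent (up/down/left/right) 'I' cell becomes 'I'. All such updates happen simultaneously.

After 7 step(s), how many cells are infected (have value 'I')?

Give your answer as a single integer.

Answer: 32

Derivation:
Step 0 (initial): 1 infected
Step 1: +3 new -> 4 infected
Step 2: +3 new -> 7 infected
Step 3: +4 new -> 11 infected
Step 4: +3 new -> 14 infected
Step 5: +5 new -> 19 infected
Step 6: +6 new -> 25 infected
Step 7: +7 new -> 32 infected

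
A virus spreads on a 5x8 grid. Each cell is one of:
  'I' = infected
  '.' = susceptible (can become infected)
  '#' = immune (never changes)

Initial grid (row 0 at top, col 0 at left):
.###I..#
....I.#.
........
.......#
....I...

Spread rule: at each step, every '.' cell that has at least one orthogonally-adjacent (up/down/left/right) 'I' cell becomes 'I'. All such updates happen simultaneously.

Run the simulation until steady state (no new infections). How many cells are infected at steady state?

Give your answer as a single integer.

Step 0 (initial): 3 infected
Step 1: +7 new -> 10 infected
Step 2: +8 new -> 18 infected
Step 3: +7 new -> 25 infected
Step 4: +5 new -> 30 infected
Step 5: +4 new -> 34 infected
Step 6: +0 new -> 34 infected

Answer: 34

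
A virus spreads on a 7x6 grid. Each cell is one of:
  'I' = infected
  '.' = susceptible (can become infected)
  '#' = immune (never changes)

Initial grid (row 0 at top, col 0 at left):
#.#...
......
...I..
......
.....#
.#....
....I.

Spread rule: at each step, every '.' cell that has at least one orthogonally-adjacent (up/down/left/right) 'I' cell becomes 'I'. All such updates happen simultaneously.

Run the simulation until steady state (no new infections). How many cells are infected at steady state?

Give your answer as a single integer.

Answer: 38

Derivation:
Step 0 (initial): 2 infected
Step 1: +7 new -> 9 infected
Step 2: +12 new -> 21 infected
Step 3: +9 new -> 30 infected
Step 4: +6 new -> 36 infected
Step 5: +2 new -> 38 infected
Step 6: +0 new -> 38 infected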